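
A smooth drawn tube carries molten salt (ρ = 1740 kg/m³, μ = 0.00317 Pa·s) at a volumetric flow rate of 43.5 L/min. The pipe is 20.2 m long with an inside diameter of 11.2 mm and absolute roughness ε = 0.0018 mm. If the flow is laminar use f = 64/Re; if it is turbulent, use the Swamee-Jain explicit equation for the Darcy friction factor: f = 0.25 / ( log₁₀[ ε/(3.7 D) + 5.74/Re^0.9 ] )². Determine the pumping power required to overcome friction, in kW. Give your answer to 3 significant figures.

Q = 43.5 L/min = 43.5/60000 = 0.000725 m³/s.
Cross-sectional area A = πD²/4 = π(0.0112)²/4 = 9.852e-05 m²; mean velocity V = Q/A = 0.000725/9.852e-05 = 7.359 m/s.
Reynolds number Re = ρVD/μ = 1740 · 7.359 · 0.0112 / 0.00317 = 4.524e+04.
Re > 4000 → turbulent. Relative roughness ε/D = 1.8e-06/0.0112 = 0.000161. Swamee-Jain: f = 0.25/(log₁₀[0.000161/3.7 + 5.74/4.524e+04^0.9])² = 0.25/(log₁₀[4.34e-05 + 0.000371])² = 0.25/(-3.383)² = 0.02185.
Darcy-Weisbach: ΔP = f(L/D)(ρV²/2) = 0.02185·(20.2/0.0112)·(1740·7.359²/2) = 0.02185·1804·4.711e+04 = 1.856e+06 Pa.
Pumping power P = QΔP = 0.000725·1.856e+06 = 1346 W = 1.35 kW.

P ≈ 1.35 kW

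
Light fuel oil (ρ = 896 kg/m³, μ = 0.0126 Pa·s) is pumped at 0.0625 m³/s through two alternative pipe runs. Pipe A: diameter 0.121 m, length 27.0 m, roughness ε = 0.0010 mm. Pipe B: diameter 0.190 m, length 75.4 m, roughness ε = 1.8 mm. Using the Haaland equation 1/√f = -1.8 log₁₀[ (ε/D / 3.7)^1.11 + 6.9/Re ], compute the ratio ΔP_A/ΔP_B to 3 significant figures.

Pipe A: V = Q/A = 0.0625/0.0115 = 5.435 m/s; Re = 4.677e+04; ε/D = 8.26e-06; Haaland → f = 0.02105; ΔP_A = f(L/D)(ρV²/2) = 6.215e+04 Pa.
Pipe B: V = Q/A = 0.0625/0.02835 = 2.204 m/s; Re = 2.978e+04; ε/D = 0.00947; Haaland → f = 0.03917; ΔP_B = f(L/D)(ρV²/2) = 3.384e+04 Pa.
ΔP_A/ΔP_B = 6.215e+04/3.384e+04 = 1.84.

ΔP_A/ΔP_B ≈ 1.84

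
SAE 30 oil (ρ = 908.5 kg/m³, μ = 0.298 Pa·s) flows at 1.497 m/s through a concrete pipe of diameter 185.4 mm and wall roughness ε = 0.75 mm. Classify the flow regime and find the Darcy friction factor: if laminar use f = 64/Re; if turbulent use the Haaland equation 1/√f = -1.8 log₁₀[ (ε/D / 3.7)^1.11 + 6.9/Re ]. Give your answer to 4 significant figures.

f ≈ 0.07564

Re = ρVD/μ = 908.5·1.497·0.1854/0.298 = 846.1.
Re < 2300 → laminar, so f = 64/Re = 0.07564 (roughness is irrelevant in laminar flow).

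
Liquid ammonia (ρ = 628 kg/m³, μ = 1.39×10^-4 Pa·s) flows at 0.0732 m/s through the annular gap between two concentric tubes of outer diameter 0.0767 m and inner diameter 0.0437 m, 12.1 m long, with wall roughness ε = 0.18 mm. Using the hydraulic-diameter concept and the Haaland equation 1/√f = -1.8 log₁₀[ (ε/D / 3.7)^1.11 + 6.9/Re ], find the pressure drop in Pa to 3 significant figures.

ΔP ≈ 23.1 Pa

Hydraulic diameter D_h = 4A/P = D_o - D_i = 0.0767 - 0.0437 = 0.033 m.
Re = ρVD_h/μ = 628·0.0732·0.033/0.000139 = 1.091e+04.
ε/D_h = 0.00018/0.033 = 0.00545; Haaland gives 1/√f = -1.8 log₁₀[0.00072+0.000632] = 5.164, so f = 0.03749.
ΔP = f(L/D_h)(ρV²/2) = 0.03749·12.1/0.033·1.682 = 23.13 Pa.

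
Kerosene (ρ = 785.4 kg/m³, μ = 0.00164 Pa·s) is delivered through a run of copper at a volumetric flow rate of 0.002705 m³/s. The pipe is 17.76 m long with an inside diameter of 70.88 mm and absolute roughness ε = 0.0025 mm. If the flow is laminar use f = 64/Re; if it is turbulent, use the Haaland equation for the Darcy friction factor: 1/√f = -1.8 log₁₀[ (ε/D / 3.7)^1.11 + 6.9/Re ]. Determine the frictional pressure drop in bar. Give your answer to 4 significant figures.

Cross-sectional area A = πD²/4 = π(0.07088)²/4 = 0.003946 m²; mean velocity V = Q/A = 0.002705/0.003946 = 0.6855 m/s.
Reynolds number Re = ρVD/μ = 785.4 · 0.6855 · 0.07088 / 0.00164 = 2.327e+04.
Re > 4000 → turbulent. Relative roughness ε/D = 2.5e-06/0.07088 = 3.53e-05. Haaland: 1/√f = -1.8 log₁₀[(3.53e-05/3.7)^1.11 + 6.9/2.327e+04] = -1.8 log₁₀[2.67e-06 + 0.000297] = 6.343, so f = 0.02485.
Darcy-Weisbach: ΔP = f(L/D)(ρV²/2) = 0.02485·(17.76/0.07088)·(785.4·0.6855²/2) = 0.02485·250.6·184.6 = 1149 Pa.
ΔP = 1149 Pa = 0.01149 bar.

ΔP ≈ 0.01149 bar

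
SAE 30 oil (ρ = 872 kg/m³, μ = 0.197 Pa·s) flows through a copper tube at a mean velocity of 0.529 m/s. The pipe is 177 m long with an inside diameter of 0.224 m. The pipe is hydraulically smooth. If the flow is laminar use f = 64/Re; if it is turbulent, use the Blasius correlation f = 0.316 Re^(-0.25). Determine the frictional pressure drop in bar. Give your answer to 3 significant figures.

Reynolds number Re = ρVD/μ = 872 · 0.529 · 0.224 / 0.197 = 524.5.
Re < 2300 → laminar flow, so f = 64/Re = 64/524.5 = 0.122 (the turbulent correlation is not needed).
Darcy-Weisbach: ΔP = f(L/D)(ρV²/2) = 0.122·(177/0.224)·(872·0.529²/2) = 0.122·790.2·122 = 1.176e+04 Pa.
ΔP = 1.176e+04 Pa = 0.118 bar.

ΔP ≈ 0.118 bar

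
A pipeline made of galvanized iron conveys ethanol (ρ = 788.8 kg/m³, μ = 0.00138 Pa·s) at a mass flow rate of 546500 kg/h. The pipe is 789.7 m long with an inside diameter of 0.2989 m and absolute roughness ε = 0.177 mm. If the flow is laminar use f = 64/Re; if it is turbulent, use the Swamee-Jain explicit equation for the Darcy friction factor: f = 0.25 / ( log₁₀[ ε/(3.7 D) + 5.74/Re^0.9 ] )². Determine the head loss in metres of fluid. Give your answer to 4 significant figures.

h_f ≈ 18.62 m

ṁ = 546500 kg/h = 546500/3600 = 151.8 kg/s.
A = πD²/4 = π(0.2989)²/4 = 0.07017 m²; mean velocity V = ṁ/(ρA) = 151.8/(788.8 · 0.07017) = 2.743 m/s.
Reynolds number Re = ρVD/μ = 788.8 · 2.743 · 0.2989 / 0.00138 = 4.686e+05.
Re > 4000 → turbulent. Relative roughness ε/D = 0.000177/0.2989 = 0.000592. Swamee-Jain: f = 0.25/(log₁₀[0.000592/3.7 + 5.74/4.686e+05^0.9])² = 0.25/(log₁₀[0.00016 + 4.52e-05])² = 0.25/(-3.688)² = 0.01838.
Darcy-Weisbach: ΔP = f(L/D)(ρV²/2) = 0.01838·(789.7/0.2989)·(788.8·2.743²/2) = 0.01838·2642·2967 = 1.441e+05 Pa.
Head loss h_f = ΔP/(ρg) = 1.441e+05/(788.8·9.81) = 18.62 m.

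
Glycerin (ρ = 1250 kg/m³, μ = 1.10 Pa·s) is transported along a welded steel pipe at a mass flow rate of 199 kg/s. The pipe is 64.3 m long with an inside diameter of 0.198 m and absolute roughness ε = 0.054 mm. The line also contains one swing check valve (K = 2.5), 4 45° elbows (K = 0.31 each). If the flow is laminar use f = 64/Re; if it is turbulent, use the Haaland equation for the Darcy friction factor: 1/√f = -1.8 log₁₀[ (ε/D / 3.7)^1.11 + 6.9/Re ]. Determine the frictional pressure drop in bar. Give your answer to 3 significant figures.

ΔP ≈ 3.61 bar

A = πD²/4 = π(0.198)²/4 = 0.03079 m²; mean velocity V = ṁ/(ρA) = 199/(1250 · 0.03079) = 5.17 m/s.
Reynolds number Re = ρVD/μ = 1250 · 5.17 · 0.198 / 1.1 = 1163.
Re < 2300 → laminar flow, so f = 64/Re = 64/1163 = 0.05501 (the turbulent correlation is not needed).
Total minor-loss coefficient ΣK = 1·2.5 + 4·0.31 = 3.74.
ΔP = [f·L/D + ΣK]·(ρV²/2) = [0.05501·64.3/0.198 + 3.74]·(1250·5.17²/2) = [17.87 + 3.74]·1.671e+04 = 3.61e+05 Pa.
ΔP = 3.61e+05 Pa = 3.61 bar.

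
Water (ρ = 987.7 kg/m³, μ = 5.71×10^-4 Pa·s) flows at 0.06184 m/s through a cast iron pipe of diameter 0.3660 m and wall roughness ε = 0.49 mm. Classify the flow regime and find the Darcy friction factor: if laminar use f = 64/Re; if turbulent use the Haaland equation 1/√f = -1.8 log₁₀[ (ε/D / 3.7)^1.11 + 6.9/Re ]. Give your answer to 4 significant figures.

Re = ρVD/μ = 987.7·0.06184·0.366/0.000571 = 3.915e+04.
Re > 4000 → turbulent. ε/D = 0.00049/0.366 = 0.00134; Haaland: 1/√f = -1.8 log₁₀[0.000151 + 0.000176] = 6.272, so f = 0.02542.

f ≈ 0.02542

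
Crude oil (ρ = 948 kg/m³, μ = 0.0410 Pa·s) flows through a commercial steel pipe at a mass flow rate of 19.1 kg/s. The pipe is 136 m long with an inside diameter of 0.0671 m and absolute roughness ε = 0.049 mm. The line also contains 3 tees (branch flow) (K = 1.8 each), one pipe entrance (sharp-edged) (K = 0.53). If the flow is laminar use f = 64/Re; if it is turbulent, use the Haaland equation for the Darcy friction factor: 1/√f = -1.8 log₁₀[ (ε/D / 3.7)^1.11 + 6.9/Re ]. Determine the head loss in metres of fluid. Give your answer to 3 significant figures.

h_f ≈ 120 m

A = πD²/4 = π(0.0671)²/4 = 0.003536 m²; mean velocity V = ṁ/(ρA) = 19.1/(948 · 0.003536) = 5.698 m/s.
Reynolds number Re = ρVD/μ = 948 · 5.698 · 0.0671 / 0.041 = 8840.
Re > 4000 → turbulent. Relative roughness ε/D = 4.9e-05/0.0671 = 0.00073. Haaland: 1/√f = -1.8 log₁₀[(0.00073/3.7)^1.11 + 6.9/8840] = -1.8 log₁₀[7.72e-05 + 0.000781] = 5.52, so f = 0.03282.
Total minor-loss coefficient ΣK = 3·1.8 + 1·0.53 = 5.93.
ΔP = [f·L/D + ΣK]·(ρV²/2) = [0.03282·136/0.0671 + 5.93]·(948·5.698²/2) = [66.52 + 5.93]·1.539e+04 = 1.115e+06 Pa.
Head loss h_f = ΔP/(ρg) = 1.115e+06/(948·9.81) = 120 m.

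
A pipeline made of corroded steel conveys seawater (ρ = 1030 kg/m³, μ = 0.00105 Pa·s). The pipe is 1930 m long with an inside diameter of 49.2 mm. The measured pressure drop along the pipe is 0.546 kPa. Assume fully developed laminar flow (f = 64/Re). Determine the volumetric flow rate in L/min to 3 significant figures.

Q ≈ 2.32 L/min

For laminar flow, f = 64/Re with Re = ρVD/μ, so Darcy-Weisbach reduces to ΔP = 32μLV/D². Solving for V: V = ΔP·D²/(32μL) = 546·(0.0492)²/(32·0.00105·1930) = 0.02038 m/s.
Check: Re = ρVD/μ = 1030·0.02038·0.0492/0.00105 = 983.6 < 2300, so the laminar assumption holds.
Q = V·A = 0.02038·(π/4·0.0492²) = 3.875e-05 m³/s = 2.32 L/min.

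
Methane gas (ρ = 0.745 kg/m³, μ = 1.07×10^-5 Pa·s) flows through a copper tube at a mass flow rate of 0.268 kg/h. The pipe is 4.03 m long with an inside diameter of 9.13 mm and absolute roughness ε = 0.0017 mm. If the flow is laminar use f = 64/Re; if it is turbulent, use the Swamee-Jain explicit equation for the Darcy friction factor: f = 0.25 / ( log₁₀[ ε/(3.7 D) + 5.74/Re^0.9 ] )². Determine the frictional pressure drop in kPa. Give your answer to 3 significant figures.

ΔP ≈ 0.0253 kPa

ṁ = 0.268 kg/h = 0.268/3600 = 7.444e-05 kg/s.
A = πD²/4 = π(0.00913)²/4 = 6.547e-05 m²; mean velocity V = ṁ/(ρA) = 7.444e-05/(0.745 · 6.547e-05) = 1.526 m/s.
Reynolds number Re = ρVD/μ = 0.745 · 1.526 · 0.00913 / 1.07e-05 = 970.3.
Re < 2300 → laminar flow, so f = 64/Re = 64/970.3 = 0.06596 (the turbulent correlation is not needed).
Darcy-Weisbach: ΔP = f(L/D)(ρV²/2) = 0.06596·(4.03/0.00913)·(0.745·1.526²/2) = 0.06596·441.4·0.8678 = 25.27 Pa.
ΔP = 25.27 Pa = 0.0253 kPa.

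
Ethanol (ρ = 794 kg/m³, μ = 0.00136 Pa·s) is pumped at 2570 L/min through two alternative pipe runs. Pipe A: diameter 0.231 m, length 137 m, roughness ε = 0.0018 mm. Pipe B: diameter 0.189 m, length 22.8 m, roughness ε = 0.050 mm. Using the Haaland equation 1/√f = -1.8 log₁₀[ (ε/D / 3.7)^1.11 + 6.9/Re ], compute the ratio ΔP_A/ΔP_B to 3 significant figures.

Pipe A: V = Q/A = 0.04283/0.04191 = 1.022 m/s; Re = 1.378e+05; ε/D = 7.79e-06; Haaland → f = 0.01672; ΔP_A = f(L/D)(ρV²/2) = 4113 Pa.
Pipe B: V = Q/A = 0.04283/0.02806 = 1.527 m/s; Re = 1.685e+05; ε/D = 0.000265; Haaland → f = 0.01766; ΔP_B = f(L/D)(ρV²/2) = 1971 Pa.
ΔP_A/ΔP_B = 4113/1971 = 2.09.

ΔP_A/ΔP_B ≈ 2.09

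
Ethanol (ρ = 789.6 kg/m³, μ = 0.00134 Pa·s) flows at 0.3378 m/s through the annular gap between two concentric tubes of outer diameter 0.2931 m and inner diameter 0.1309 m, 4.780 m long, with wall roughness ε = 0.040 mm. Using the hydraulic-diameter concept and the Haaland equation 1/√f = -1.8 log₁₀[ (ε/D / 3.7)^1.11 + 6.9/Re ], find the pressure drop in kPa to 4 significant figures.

Hydraulic diameter D_h = 4A/P = D_o - D_i = 0.2931 - 0.1309 = 0.1622 m.
Re = ρVD_h/μ = 789.6·0.3378·0.1622/0.00134 = 3.229e+04.
ε/D_h = 4e-05/0.1622 = 0.000247; Haaland gives 1/√f = -1.8 log₁₀[2.31e-05+0.000214] = 6.526, so f = 0.02348.
ΔP = f(L/D_h)(ρV²/2) = 0.02348·4.78/0.1622·45.05 = 31.17 Pa.
ΔP = 0.03117 kPa.

ΔP ≈ 0.03117 kPa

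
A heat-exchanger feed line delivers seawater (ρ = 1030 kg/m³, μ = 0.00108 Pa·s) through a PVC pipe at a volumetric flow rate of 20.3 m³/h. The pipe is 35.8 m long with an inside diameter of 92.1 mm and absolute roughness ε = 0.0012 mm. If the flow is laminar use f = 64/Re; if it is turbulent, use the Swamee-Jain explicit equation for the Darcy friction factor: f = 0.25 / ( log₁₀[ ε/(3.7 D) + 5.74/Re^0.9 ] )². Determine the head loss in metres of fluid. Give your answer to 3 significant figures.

Q = 20.3 m³/h = 20.3/3600 = 0.005639 m³/s.
Cross-sectional area A = πD²/4 = π(0.0921)²/4 = 0.006662 m²; mean velocity V = Q/A = 0.005639/0.006662 = 0.8464 m/s.
Reynolds number Re = ρVD/μ = 1030 · 0.8464 · 0.0921 / 0.00108 = 7.435e+04.
Re > 4000 → turbulent. Relative roughness ε/D = 1.2e-06/0.0921 = 1.3e-05. Swamee-Jain: f = 0.25/(log₁₀[1.3e-05/3.7 + 5.74/7.435e+04^0.9])² = 0.25/(log₁₀[3.52e-06 + 0.000237])² = 0.25/(-3.619)² = 0.01909.
Darcy-Weisbach: ΔP = f(L/D)(ρV²/2) = 0.01909·(35.8/0.0921)·(1030·0.8464²/2) = 0.01909·388.7·369 = 2738 Pa.
Head loss h_f = ΔP/(ρg) = 2738/(1030·9.81) = 0.271 m.

h_f ≈ 0.271 m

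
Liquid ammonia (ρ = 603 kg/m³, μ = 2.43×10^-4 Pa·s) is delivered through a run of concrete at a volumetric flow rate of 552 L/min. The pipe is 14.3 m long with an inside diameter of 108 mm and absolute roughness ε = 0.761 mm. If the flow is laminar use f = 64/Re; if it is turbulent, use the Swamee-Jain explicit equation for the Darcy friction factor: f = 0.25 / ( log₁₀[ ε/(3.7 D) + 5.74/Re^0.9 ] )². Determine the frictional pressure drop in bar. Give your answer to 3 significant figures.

ΔP ≈ 0.0138 bar

Q = 552 L/min = 552/60000 = 0.0092 m³/s.
Cross-sectional area A = πD²/4 = π(0.108)²/4 = 0.009161 m²; mean velocity V = Q/A = 0.0092/0.009161 = 1.004 m/s.
Reynolds number Re = ρVD/μ = 603 · 1.004 · 0.108 / 0.000243 = 2.691e+05.
Re > 4000 → turbulent. Relative roughness ε/D = 0.000761/0.108 = 0.00705. Swamee-Jain: f = 0.25/(log₁₀[0.00705/3.7 + 5.74/2.691e+05^0.9])² = 0.25/(log₁₀[0.0019 + 7.45e-05])² = 0.25/(-2.704)² = 0.0342.
Darcy-Weisbach: ΔP = f(L/D)(ρV²/2) = 0.0342·(14.3/0.108)·(603·1.004²/2) = 0.0342·132.4·304.1 = 1377 Pa.
ΔP = 1377 Pa = 0.0138 bar.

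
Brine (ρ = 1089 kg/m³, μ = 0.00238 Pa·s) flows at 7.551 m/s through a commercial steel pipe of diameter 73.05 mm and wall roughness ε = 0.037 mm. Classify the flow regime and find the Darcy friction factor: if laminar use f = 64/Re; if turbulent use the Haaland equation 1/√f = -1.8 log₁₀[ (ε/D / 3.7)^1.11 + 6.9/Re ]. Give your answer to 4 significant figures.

f ≈ 0.01833

Re = ρVD/μ = 1089·7.551·0.07305/0.00238 = 2.524e+05.
Re > 4000 → turbulent. ε/D = 3.7e-05/0.07305 = 0.000507; Haaland: 1/√f = -1.8 log₁₀[5.14e-05 + 2.73e-05] = 7.386, so f = 0.01833.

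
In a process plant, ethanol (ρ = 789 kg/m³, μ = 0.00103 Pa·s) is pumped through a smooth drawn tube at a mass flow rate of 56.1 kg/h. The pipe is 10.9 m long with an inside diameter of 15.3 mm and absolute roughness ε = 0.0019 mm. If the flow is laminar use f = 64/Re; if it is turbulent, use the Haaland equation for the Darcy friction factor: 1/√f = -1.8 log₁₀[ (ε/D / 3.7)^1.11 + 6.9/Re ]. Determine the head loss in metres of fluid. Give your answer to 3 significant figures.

h_f ≈ 0.0213 m

ṁ = 56.1 kg/h = 56.1/3600 = 0.01558 kg/s.
A = πD²/4 = π(0.0153)²/4 = 0.0001839 m²; mean velocity V = ṁ/(ρA) = 0.01558/(789 · 0.0001839) = 0.1074 m/s.
Reynolds number Re = ρVD/μ = 789 · 0.1074 · 0.0153 / 0.00103 = 1259.
Re < 2300 → laminar flow, so f = 64/Re = 64/1259 = 0.05083 (the turbulent correlation is not needed).
Darcy-Weisbach: ΔP = f(L/D)(ρV²/2) = 0.05083·(10.9/0.0153)·(789·0.1074²/2) = 0.05083·712.4·4.553 = 164.9 Pa.
Head loss h_f = ΔP/(ρg) = 164.9/(789·9.81) = 0.0213 m.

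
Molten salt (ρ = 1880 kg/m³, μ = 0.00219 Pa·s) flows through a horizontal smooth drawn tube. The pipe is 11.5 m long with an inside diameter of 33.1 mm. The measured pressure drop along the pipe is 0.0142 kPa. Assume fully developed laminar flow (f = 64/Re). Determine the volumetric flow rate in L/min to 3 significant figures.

Q ≈ 0.997 L/min

For laminar flow, f = 64/Re with Re = ρVD/μ, so Darcy-Weisbach reduces to ΔP = 32μLV/D². Solving for V: V = ΔP·D²/(32μL) = 14.2·(0.0331)²/(32·0.00219·11.5) = 0.0193 m/s.
Check: Re = ρVD/μ = 1880·0.0193·0.0331/0.00219 = 548.5 < 2300, so the laminar assumption holds.
Q = V·A = 0.0193·(π/4·0.0331²) = 1.661e-05 m³/s = 0.997 L/min.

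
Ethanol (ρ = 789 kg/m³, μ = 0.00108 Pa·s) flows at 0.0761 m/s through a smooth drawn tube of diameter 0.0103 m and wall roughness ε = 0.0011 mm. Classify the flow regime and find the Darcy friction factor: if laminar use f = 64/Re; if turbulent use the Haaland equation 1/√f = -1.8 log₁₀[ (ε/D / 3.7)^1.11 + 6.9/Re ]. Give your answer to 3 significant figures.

f ≈ 0.112

Re = ρVD/μ = 789·0.0761·0.0103/0.00108 = 572.6.
Re < 2300 → laminar, so f = 64/Re = 0.1118 (roughness is irrelevant in laminar flow).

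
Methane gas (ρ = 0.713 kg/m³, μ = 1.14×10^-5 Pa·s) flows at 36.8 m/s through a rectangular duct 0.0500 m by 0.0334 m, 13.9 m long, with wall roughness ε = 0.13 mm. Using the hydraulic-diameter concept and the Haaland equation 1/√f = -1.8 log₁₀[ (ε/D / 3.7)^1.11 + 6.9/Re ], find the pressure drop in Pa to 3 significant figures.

ΔP ≈ 4690 Pa

Hydraulic diameter D_h = 4A/P = 4·(0.05·0.0334)/(2·(0.05+0.0334)) = 0.00668/0.1668 = 0.04005 m.
Re = ρVD_h/μ = 0.713·36.8·0.04005/1.14e-05 = 9.217e+04.
ε/D_h = 0.00013/0.04005 = 0.00325; Haaland gives 1/√f = -1.8 log₁₀[0.000404+7.49e-05] = 5.975, so f = 0.02801.
ΔP = f(L/D_h)(ρV²/2) = 0.02801·13.9/0.04005·482.8 = 4694 Pa.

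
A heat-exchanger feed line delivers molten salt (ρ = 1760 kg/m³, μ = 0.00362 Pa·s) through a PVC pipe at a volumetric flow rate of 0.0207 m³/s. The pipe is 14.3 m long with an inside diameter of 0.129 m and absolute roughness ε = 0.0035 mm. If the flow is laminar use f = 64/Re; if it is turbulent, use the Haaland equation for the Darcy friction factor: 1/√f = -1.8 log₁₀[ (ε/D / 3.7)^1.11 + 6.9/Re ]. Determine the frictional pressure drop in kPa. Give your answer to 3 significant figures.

ΔP ≈ 4.39 kPa

Cross-sectional area A = πD²/4 = π(0.129)²/4 = 0.01307 m²; mean velocity V = Q/A = 0.0207/0.01307 = 1.584 m/s.
Reynolds number Re = ρVD/μ = 1760 · 1.584 · 0.129 / 0.00362 = 9.933e+04.
Re > 4000 → turbulent. Relative roughness ε/D = 3.5e-06/0.129 = 2.71e-05. Haaland: 1/√f = -1.8 log₁₀[(2.71e-05/3.7)^1.11 + 6.9/9.933e+04] = -1.8 log₁₀[2e-06 + 6.95e-05] = 7.463, so f = 0.01796.
Darcy-Weisbach: ΔP = f(L/D)(ρV²/2) = 0.01796·(14.3/0.129)·(1760·1.584²/2) = 0.01796·110.9·2207 = 4394 Pa.
ΔP = 4394 Pa = 4.39 kPa.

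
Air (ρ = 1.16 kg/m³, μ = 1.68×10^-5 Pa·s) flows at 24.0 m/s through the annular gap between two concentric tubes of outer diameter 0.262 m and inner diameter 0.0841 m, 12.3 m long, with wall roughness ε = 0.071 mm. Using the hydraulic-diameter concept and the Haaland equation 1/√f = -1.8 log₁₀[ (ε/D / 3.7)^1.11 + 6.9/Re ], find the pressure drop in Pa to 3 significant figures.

ΔP ≈ 404 Pa

Hydraulic diameter D_h = 4A/P = D_o - D_i = 0.262 - 0.0841 = 0.1779 m.
Re = ρVD_h/μ = 1.16·24·0.1779/1.68e-05 = 2.948e+05.
ε/D_h = 7.1e-05/0.1779 = 0.000399; Haaland gives 1/√f = -1.8 log₁₀[3.95e-05+2.34e-05] = 7.562, so f = 0.01749.
ΔP = f(L/D_h)(ρV²/2) = 0.01749·12.3/0.1779·334.1 = 403.9 Pa.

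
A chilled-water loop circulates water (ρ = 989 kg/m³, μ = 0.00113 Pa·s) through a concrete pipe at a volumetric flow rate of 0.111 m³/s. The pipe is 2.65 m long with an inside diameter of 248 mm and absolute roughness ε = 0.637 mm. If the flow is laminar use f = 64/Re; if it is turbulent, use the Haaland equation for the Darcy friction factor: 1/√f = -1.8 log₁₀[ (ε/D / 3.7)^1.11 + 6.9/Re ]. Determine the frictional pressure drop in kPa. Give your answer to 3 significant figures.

ΔP ≈ 0.708 kPa

Cross-sectional area A = πD²/4 = π(0.248)²/4 = 0.04831 m²; mean velocity V = Q/A = 0.111/0.04831 = 2.298 m/s.
Reynolds number Re = ρVD/μ = 989 · 2.298 · 0.248 / 0.00113 = 4.988e+05.
Re > 4000 → turbulent. Relative roughness ε/D = 0.000637/0.248 = 0.00257. Haaland: 1/√f = -1.8 log₁₀[(0.00257/3.7)^1.11 + 6.9/4.988e+05] = -1.8 log₁₀[0.000312 + 1.38e-05] = 6.277, so f = 0.02538.
Darcy-Weisbach: ΔP = f(L/D)(ρV²/2) = 0.02538·(2.65/0.248)·(989·2.298²/2) = 0.02538·10.69·2611 = 708.2 Pa.
ΔP = 708.2 Pa = 0.708 kPa.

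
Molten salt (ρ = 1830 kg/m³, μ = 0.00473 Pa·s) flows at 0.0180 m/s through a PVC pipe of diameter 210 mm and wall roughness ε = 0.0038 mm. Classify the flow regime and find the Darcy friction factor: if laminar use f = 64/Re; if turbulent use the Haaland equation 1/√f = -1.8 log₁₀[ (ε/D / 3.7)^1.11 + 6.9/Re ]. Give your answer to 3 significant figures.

f ≈ 0.0438

Re = ρVD/μ = 1830·0.018·0.21/0.00473 = 1462.
Re < 2300 → laminar, so f = 64/Re = 0.04376 (roughness is irrelevant in laminar flow).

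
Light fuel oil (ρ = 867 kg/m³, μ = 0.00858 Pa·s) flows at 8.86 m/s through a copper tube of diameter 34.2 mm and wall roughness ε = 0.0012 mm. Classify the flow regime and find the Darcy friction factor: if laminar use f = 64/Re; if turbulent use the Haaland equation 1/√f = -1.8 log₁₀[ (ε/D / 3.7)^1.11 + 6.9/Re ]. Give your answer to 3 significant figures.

f ≈ 0.0233

Re = ρVD/μ = 867·8.86·0.0342/0.00858 = 3.062e+04.
Re > 4000 → turbulent. ε/D = 1.2e-06/0.0342 = 3.51e-05; Haaland: 1/√f = -1.8 log₁₀[2.66e-06 + 0.000225] = 6.556, so f = 0.02327.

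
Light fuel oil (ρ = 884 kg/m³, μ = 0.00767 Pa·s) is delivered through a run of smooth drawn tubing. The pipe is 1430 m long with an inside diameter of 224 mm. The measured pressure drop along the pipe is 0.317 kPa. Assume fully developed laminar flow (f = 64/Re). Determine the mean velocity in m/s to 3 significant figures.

For laminar flow, f = 64/Re with Re = ρVD/μ, so Darcy-Weisbach reduces to ΔP = 32μLV/D². Solving for V: V = ΔP·D²/(32μL) = 317·(0.224)²/(32·0.00767·1430) = 0.04532 m/s.
Check: Re = ρVD/μ = 884·0.04532·0.224/0.00767 = 1170 < 2300, so the laminar assumption holds.

V ≈ 0.0453 m/s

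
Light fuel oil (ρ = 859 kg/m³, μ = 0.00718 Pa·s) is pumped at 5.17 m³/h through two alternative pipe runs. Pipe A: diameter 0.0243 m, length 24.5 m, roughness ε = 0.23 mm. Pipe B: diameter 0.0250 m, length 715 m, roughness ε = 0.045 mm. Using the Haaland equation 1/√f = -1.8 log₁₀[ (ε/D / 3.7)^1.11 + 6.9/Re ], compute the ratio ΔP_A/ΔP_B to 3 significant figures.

ΔP_A/ΔP_B ≈ 0.0495

Pipe A: V = Q/A = 0.001436/0.0004638 = 3.097 m/s; Re = 9002; ε/D = 0.00947; Haaland → f = 0.043; ΔP_A = f(L/D)(ρV²/2) = 1.785e+05 Pa.
Pipe B: V = Q/A = 0.001436/0.0004909 = 2.926 m/s; Re = 8750; ε/D = 0.0018; Haaland → f = 0.03428; ΔP_B = f(L/D)(ρV²/2) = 3.604e+06 Pa.
ΔP_A/ΔP_B = 1.785e+05/3.604e+06 = 0.0495.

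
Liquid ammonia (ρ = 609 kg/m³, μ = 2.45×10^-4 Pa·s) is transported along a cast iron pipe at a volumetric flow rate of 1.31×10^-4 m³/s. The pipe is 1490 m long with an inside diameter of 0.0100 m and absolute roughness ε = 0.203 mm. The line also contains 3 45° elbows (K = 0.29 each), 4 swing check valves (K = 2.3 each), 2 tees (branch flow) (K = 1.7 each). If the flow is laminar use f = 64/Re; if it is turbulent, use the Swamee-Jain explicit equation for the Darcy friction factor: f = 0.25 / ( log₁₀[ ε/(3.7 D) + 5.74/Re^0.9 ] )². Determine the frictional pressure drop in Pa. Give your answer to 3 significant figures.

Cross-sectional area A = πD²/4 = π(0.01)²/4 = 7.854e-05 m²; mean velocity V = Q/A = 0.000131/7.854e-05 = 1.668 m/s.
Reynolds number Re = ρVD/μ = 609 · 1.668 · 0.01 / 0.000245 = 4.146e+04.
Re > 4000 → turbulent. Relative roughness ε/D = 0.000203/0.01 = 0.0203. Swamee-Jain: f = 0.25/(log₁₀[0.0203/3.7 + 5.74/4.146e+04^0.9])² = 0.25/(log₁₀[0.00549 + 0.000401])² = 0.25/(-2.23)² = 0.05027.
Total minor-loss coefficient ΣK = 3·0.29 + 4·2.3 + 2·1.7 = 13.5.
ΔP = [f·L/D + ΣK]·(ρV²/2) = [0.05027·1490/0.01 + 13.5]·(609·1.668²/2) = [7490 + 13.5]·847.1 = 6.356e+06 Pa.

ΔP ≈ 6.36×10^6 Pa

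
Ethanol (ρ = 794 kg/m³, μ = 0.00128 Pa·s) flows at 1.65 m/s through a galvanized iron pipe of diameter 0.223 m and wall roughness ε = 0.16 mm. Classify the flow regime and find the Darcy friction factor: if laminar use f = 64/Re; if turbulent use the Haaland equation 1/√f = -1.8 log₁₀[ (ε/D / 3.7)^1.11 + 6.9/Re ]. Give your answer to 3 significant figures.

f ≈ 0.0195

Re = ρVD/μ = 794·1.65·0.223/0.00128 = 2.282e+05.
Re > 4000 → turbulent. ε/D = 0.00016/0.223 = 0.000717; Haaland: 1/√f = -1.8 log₁₀[7.57e-05 + 3.02e-05] = 7.155, so f = 0.01953.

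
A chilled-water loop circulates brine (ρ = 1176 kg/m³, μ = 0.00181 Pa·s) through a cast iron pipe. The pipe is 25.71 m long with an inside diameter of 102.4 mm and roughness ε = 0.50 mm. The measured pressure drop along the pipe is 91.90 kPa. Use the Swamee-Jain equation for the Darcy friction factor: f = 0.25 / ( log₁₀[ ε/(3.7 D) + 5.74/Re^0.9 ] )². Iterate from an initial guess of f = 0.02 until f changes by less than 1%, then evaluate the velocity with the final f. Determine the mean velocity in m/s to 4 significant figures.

Rearranging Darcy-Weisbach: V = √(2·ΔP·D/(f·L·ρ)). With ε/D = 0.0005/0.1024 = 0.00488, iterate starting from f = 0.02:
  f = 0.02 → V = √(2·9.19e+04·0.1024/(0.02·25.71·1176)) = 5.579 m/s; Re = ρVD/μ = 3.712e+05; f → 0.03053
  f = 0.03053 → V = 4.515 m/s; Re = 3.004e+05; f → 0.03061
Converged (Δf/f < 1%). With the final f = 0.03061: V = √(2·9.19e+04·0.1024/(0.03061·25.71·1176)) = 4.51 m/s.

V ≈ 4.510 m/s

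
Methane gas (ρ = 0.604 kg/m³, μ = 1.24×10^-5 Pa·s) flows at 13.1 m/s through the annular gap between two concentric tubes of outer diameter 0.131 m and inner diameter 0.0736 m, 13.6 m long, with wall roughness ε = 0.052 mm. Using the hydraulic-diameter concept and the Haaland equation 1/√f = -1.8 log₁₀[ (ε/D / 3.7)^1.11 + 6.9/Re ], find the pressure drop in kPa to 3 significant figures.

Hydraulic diameter D_h = 4A/P = D_o - D_i = 0.131 - 0.0736 = 0.0574 m.
Re = ρVD_h/μ = 0.604·13.1·0.0574/1.24e-05 = 3.663e+04.
ε/D_h = 5.2e-05/0.0574 = 0.000906; Haaland gives 1/√f = -1.8 log₁₀[9.81e-05+0.000188] = 6.377, so f = 0.02459.
ΔP = f(L/D_h)(ρV²/2) = 0.02459·13.6/0.0574·51.83 = 301.9 Pa.
ΔP = 0.302 kPa.

ΔP ≈ 0.302 kPa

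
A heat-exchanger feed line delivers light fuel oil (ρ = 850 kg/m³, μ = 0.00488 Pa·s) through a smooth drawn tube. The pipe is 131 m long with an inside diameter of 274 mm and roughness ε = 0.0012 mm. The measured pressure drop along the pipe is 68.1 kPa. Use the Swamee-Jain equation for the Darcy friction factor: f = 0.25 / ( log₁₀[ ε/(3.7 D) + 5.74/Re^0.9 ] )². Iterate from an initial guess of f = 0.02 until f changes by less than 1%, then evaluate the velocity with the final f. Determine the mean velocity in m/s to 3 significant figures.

Rearranging Darcy-Weisbach: V = √(2·ΔP·D/(f·L·ρ)). With ε/D = 1.2e-06/0.274 = 4.38e-06, iterate starting from f = 0.02:
  f = 0.02 → V = √(2·6.81e+04·0.274/(0.02·131·850)) = 4.094 m/s; Re = ρVD/μ = 1.954e+05; f → 0.01564
  f = 0.01564 → V = 4.629 m/s; Re = 2.209e+05; f → 0.01528
  f = 0.01528 → V = 4.684 m/s; Re = 2.235e+05; f → 0.01524
Converged (Δf/f < 1%). With the final f = 0.01524: V = √(2·6.81e+04·0.274/(0.01524·131·850)) = 4.689 m/s.

V ≈ 4.69 m/s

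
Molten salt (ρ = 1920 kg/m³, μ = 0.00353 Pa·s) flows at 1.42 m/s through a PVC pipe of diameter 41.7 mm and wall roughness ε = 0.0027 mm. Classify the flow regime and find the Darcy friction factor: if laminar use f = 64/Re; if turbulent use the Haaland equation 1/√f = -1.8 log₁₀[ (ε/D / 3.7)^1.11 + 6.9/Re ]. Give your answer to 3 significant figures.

Re = ρVD/μ = 1920·1.42·0.0417/0.00353 = 3.221e+04.
Re > 4000 → turbulent. ε/D = 2.7e-06/0.0417 = 6.47e-05; Haaland: 1/√f = -1.8 log₁₀[5.25e-06 + 0.000214] = 6.585, so f = 0.02306.

f ≈ 0.0231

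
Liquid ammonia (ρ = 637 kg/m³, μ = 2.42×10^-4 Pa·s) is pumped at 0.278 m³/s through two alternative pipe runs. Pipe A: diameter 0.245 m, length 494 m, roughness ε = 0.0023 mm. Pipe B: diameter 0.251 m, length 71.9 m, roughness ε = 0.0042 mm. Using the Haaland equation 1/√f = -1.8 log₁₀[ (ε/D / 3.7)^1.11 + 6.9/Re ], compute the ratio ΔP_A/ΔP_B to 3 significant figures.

Pipe A: V = Q/A = 0.278/0.04714 = 5.897 m/s; Re = 3.803e+06; ε/D = 9.39e-06; Haaland → f = 0.009791; ΔP_A = f(L/D)(ρV²/2) = 2.186e+05 Pa.
Pipe B: V = Q/A = 0.278/0.04948 = 5.618 m/s; Re = 3.712e+06; ε/D = 1.67e-05; Haaland → f = 0.01013; ΔP_B = f(L/D)(ρV²/2) = 2.918e+04 Pa.
ΔP_A/ΔP_B = 2.186e+05/2.918e+04 = 7.49.

ΔP_A/ΔP_B ≈ 7.49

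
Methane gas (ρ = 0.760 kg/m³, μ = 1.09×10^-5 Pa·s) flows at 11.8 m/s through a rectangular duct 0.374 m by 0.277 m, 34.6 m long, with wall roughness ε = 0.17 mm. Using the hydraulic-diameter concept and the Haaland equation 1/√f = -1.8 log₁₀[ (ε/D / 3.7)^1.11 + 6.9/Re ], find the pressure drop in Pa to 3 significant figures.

Hydraulic diameter D_h = 4A/P = 4·(0.374·0.277)/(2·(0.374+0.277)) = 0.4144/1.302 = 0.3183 m.
Re = ρVD_h/μ = 0.76·11.8·0.3183/1.09e-05 = 2.619e+05.
ε/D_h = 0.00017/0.3183 = 0.000534; Haaland gives 1/√f = -1.8 log₁₀[5.46e-05+2.63e-05] = 7.365, so f = 0.01843.
ΔP = f(L/D_h)(ρV²/2) = 0.01843·34.6/0.3183·52.91 = 106 Pa.

ΔP ≈ 106 Pa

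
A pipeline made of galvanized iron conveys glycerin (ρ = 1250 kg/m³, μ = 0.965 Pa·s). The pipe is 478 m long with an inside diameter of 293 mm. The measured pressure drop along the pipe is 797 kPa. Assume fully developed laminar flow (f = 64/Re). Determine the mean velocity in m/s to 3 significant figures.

For laminar flow, f = 64/Re with Re = ρVD/μ, so Darcy-Weisbach reduces to ΔP = 32μLV/D². Solving for V: V = ΔP·D²/(32μL) = 7.97e+05·(0.293)²/(32·0.965·478) = 4.635 m/s.
Check: Re = ρVD/μ = 1250·4.635·0.293/0.965 = 1759 < 2300, so the laminar assumption holds.

V ≈ 4.64 m/s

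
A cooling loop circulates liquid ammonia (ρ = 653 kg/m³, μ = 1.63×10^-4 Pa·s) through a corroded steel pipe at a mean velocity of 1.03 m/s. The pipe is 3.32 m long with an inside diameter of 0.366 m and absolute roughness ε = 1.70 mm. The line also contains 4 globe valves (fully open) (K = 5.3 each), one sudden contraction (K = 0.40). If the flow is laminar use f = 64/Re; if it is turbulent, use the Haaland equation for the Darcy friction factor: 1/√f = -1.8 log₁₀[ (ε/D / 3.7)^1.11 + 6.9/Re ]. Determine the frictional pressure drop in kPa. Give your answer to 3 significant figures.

Reynolds number Re = ρVD/μ = 653 · 1.03 · 0.366 / 0.000163 = 1.51e+06.
Re > 4000 → turbulent. Relative roughness ε/D = 0.0017/0.366 = 0.00464. Haaland: 1/√f = -1.8 log₁₀[(0.00464/3.7)^1.11 + 6.9/1.51e+06] = -1.8 log₁₀[0.000602 + 4.57e-06] = 5.791, so f = 0.02982.
Total minor-loss coefficient ΣK = 4·5.3 + 1·0.4 = 21.6.
ΔP = [f·L/D + ΣK]·(ρV²/2) = [0.02982·3.32/0.366 + 21.6]·(653·1.03²/2) = [0.2705 + 21.6]·346.4 = 7576 Pa.
ΔP = 7576 Pa = 7.58 kPa.

ΔP ≈ 7.58 kPa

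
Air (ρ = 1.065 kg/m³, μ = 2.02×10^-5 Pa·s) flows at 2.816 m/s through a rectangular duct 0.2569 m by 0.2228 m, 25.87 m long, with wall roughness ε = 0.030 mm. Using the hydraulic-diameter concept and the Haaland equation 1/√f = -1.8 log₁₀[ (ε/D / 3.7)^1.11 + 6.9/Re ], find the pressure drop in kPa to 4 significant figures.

ΔP ≈ 0.01039 kPa

Hydraulic diameter D_h = 4A/P = 4·(0.2569·0.2228)/(2·(0.2569+0.2228)) = 0.2289/0.9594 = 0.2386 m.
Re = ρVD_h/μ = 1.065·2.816·0.2386/2.02e-05 = 3.543e+04.
ε/D_h = 3e-05/0.2386 = 0.000126; Haaland gives 1/√f = -1.8 log₁₀[1.1e-05+0.000195] = 6.636, so f = 0.02271.
ΔP = f(L/D_h)(ρV²/2) = 0.02271·25.87/0.2386·4.223 = 10.39 Pa.
ΔP = 0.01039 kPa.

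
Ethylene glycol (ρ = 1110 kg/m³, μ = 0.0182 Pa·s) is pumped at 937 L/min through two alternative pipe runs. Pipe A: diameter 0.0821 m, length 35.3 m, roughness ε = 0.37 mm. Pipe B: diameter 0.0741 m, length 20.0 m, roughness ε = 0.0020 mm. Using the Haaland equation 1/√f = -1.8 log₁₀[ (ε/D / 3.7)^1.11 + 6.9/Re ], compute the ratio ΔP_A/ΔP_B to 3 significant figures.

ΔP_A/ΔP_B ≈ 1.36

Pipe A: V = Q/A = 0.01562/0.005294 = 2.95 m/s; Re = 1.477e+04; ε/D = 0.00451; Haaland → f = 0.03478; ΔP_A = f(L/D)(ρV²/2) = 7.222e+04 Pa.
Pipe B: V = Q/A = 0.01562/0.004312 = 3.621 m/s; Re = 1.637e+04; ε/D = 2.7e-05; Haaland → f = 0.02713; ΔP_B = f(L/D)(ρV²/2) = 5.329e+04 Pa.
ΔP_A/ΔP_B = 7.222e+04/5.329e+04 = 1.36.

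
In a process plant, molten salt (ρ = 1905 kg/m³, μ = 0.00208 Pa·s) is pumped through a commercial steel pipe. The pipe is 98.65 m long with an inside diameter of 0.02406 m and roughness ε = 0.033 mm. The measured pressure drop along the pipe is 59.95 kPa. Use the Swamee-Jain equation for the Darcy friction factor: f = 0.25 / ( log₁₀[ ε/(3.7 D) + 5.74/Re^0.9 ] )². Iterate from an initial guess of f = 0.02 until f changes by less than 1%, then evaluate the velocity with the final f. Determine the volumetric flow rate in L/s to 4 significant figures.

Q ≈ 0.3240 L/s

Rearranging Darcy-Weisbach: V = √(2·ΔP·D/(f·L·ρ)). With ε/D = 3.3e-05/0.02406 = 0.00137, iterate starting from f = 0.02:
  f = 0.02 → V = √(2·5.995e+04·0.02406/(0.02·98.65·1905)) = 0.8761 m/s; Re = ρVD/μ = 1.931e+04; f → 0.02907
  f = 0.02907 → V = 0.7266 m/s; Re = 1.601e+04; f → 0.03012
  f = 0.03012 → V = 0.7139 m/s; Re = 1.573e+04; f → 0.03022
Converged (Δf/f < 1%). With the final f = 0.03022: V = √(2·5.995e+04·0.02406/(0.03022·98.65·1905)) = 0.7127 m/s.
Q = V·A = 0.7127·(π/4·0.02406²) = 0.000324 m³/s = 0.3240 L/s.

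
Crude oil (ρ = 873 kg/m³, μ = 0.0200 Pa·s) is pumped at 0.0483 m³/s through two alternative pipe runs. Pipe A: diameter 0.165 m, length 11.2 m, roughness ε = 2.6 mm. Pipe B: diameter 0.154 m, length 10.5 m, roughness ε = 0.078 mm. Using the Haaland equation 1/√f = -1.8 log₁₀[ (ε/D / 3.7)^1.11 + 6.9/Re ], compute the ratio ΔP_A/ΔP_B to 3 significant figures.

Pipe A: V = Q/A = 0.0483/0.02138 = 2.259 m/s; Re = 1.627e+04; ε/D = 0.0158; Haaland → f = 0.04713; ΔP_A = f(L/D)(ρV²/2) = 7125 Pa.
Pipe B: V = Q/A = 0.0483/0.01863 = 2.593 m/s; Re = 1.743e+04; ε/D = 0.000506; Haaland → f = 0.02751; ΔP_B = f(L/D)(ρV²/2) = 5506 Pa.
ΔP_A/ΔP_B = 7125/5506 = 1.29.

ΔP_A/ΔP_B ≈ 1.29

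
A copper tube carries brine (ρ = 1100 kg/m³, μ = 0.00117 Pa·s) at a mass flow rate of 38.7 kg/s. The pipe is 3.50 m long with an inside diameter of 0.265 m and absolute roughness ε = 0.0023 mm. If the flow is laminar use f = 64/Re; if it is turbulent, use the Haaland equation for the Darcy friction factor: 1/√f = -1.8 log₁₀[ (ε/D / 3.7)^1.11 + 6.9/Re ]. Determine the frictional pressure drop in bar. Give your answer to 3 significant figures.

A = πD²/4 = π(0.265)²/4 = 0.05515 m²; mean velocity V = ṁ/(ρA) = 38.7/(1100 · 0.05515) = 0.6379 m/s.
Reynolds number Re = ρVD/μ = 1100 · 0.6379 · 0.265 / 0.00117 = 1.589e+05.
Re > 4000 → turbulent. Relative roughness ε/D = 2.3e-06/0.265 = 8.68e-06. Haaland: 1/√f = -1.8 log₁₀[(8.68e-06/3.7)^1.11 + 6.9/1.589e+05] = -1.8 log₁₀[5.64e-07 + 4.34e-05] = 7.842, so f = 0.01626.
Darcy-Weisbach: ΔP = f(L/D)(ρV²/2) = 0.01626·(3.5/0.265)·(1100·0.6379²/2) = 0.01626·13.21·223.8 = 48.06 Pa.
ΔP = 48.06 Pa = 4.81×10^-4 bar.

ΔP ≈ 4.81×10^-4 bar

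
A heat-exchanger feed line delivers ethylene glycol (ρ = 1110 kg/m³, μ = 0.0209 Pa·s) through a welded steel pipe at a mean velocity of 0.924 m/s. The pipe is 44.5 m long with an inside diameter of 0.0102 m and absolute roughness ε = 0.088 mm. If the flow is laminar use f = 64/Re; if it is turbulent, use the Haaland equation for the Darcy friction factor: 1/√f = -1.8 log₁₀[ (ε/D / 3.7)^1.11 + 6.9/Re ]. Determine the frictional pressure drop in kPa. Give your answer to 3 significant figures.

Reynolds number Re = ρVD/μ = 1110 · 0.924 · 0.0102 / 0.0209 = 500.6.
Re < 2300 → laminar flow, so f = 64/Re = 64/500.6 = 0.1279 (the turbulent correlation is not needed).
Darcy-Weisbach: ΔP = f(L/D)(ρV²/2) = 0.1279·(44.5/0.0102)·(1110·0.924²/2) = 0.1279·4363·473.8 = 2.643e+05 Pa.
ΔP = 2.643e+05 Pa = 264 kPa.

ΔP ≈ 264 kPa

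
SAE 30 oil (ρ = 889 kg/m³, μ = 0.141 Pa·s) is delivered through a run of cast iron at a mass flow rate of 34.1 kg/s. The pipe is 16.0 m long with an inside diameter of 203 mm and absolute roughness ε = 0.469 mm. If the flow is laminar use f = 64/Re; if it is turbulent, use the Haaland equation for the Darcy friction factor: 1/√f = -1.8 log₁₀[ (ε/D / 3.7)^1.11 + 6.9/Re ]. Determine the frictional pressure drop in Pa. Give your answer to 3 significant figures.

ΔP ≈ 2080 Pa

A = πD²/4 = π(0.203)²/4 = 0.03237 m²; mean velocity V = ṁ/(ρA) = 34.1/(889 · 0.03237) = 1.185 m/s.
Reynolds number Re = ρVD/μ = 889 · 1.185 · 0.203 / 0.141 = 1517.
Re < 2300 → laminar flow, so f = 64/Re = 64/1517 = 0.04219 (the turbulent correlation is not needed).
Darcy-Weisbach: ΔP = f(L/D)(ρV²/2) = 0.04219·(16/0.203)·(889·1.185²/2) = 0.04219·78.82·624.3 = 2076 Pa.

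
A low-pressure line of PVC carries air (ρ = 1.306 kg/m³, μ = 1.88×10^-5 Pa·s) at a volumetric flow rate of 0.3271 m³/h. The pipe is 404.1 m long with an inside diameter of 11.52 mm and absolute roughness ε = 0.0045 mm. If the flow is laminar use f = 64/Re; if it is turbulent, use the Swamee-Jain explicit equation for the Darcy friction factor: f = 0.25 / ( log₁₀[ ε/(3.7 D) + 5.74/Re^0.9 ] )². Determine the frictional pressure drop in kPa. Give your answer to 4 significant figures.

Q = 0.3271 m³/h = 0.3271/3600 = 9.086e-05 m³/s.
Cross-sectional area A = πD²/4 = π(0.01152)²/4 = 0.0001042 m²; mean velocity V = Q/A = 9.086e-05/0.0001042 = 0.8717 m/s.
Reynolds number Re = ρVD/μ = 1.306 · 0.8717 · 0.01152 / 1.88e-05 = 697.6.
Re < 2300 → laminar flow, so f = 64/Re = 64/697.6 = 0.09174 (the turbulent correlation is not needed).
Darcy-Weisbach: ΔP = f(L/D)(ρV²/2) = 0.09174·(404.1/0.01152)·(1.306·0.8717²/2) = 0.09174·3.508e+04·0.4962 = 1597 Pa.
ΔP = 1597 Pa = 1.597 kPa.

ΔP ≈ 1.597 kPa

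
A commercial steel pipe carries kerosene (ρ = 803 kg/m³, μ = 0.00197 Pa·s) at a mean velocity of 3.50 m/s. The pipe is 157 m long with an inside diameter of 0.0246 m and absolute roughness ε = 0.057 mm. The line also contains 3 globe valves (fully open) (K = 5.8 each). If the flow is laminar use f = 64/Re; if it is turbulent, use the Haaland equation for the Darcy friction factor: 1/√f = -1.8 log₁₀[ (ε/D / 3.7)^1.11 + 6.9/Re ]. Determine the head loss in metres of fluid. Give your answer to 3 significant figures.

Reynolds number Re = ρVD/μ = 803 · 3.5 · 0.0246 / 0.00197 = 3.51e+04.
Re > 4000 → turbulent. Relative roughness ε/D = 5.7e-05/0.0246 = 0.00232. Haaland: 1/√f = -1.8 log₁₀[(0.00232/3.7)^1.11 + 6.9/3.51e+04] = -1.8 log₁₀[0.000278 + 0.000197] = 5.982, so f = 0.02794.
Total minor-loss coefficient ΣK = 3·5.8 = 17.4.
ΔP = [f·L/D + ΣK]·(ρV²/2) = [0.02794·157/0.0246 + 17.4]·(803·3.5²/2) = [178.3 + 17.4]·4918 = 9.627e+05 Pa.
Head loss h_f = ΔP/(ρg) = 9.627e+05/(803·9.81) = 122 m.

h_f ≈ 122 m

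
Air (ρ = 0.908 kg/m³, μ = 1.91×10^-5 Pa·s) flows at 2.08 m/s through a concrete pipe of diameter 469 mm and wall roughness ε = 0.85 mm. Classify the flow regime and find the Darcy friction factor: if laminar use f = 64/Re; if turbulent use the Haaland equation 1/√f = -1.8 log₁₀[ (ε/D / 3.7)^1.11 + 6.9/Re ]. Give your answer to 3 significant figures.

f ≈ 0.0260

Re = ρVD/μ = 0.908·2.08·0.469/1.91e-05 = 4.638e+04.
Re > 4000 → turbulent. ε/D = 0.00085/0.469 = 0.00181; Haaland: 1/√f = -1.8 log₁₀[0.000212 + 0.000149] = 6.197, so f = 0.02604.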